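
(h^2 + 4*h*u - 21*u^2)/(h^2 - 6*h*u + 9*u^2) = (-h - 7*u)/(-h + 3*u)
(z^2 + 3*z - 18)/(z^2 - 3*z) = (z + 6)/z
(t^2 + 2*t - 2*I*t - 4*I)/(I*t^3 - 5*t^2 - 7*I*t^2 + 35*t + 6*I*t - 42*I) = (-I*t^2 + 2*t*(-1 - I) - 4)/(t^3 + t^2*(-7 + 5*I) + t*(6 - 35*I) - 42)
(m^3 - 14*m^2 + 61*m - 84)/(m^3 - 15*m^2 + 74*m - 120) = (m^2 - 10*m + 21)/(m^2 - 11*m + 30)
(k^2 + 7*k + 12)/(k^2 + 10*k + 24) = (k + 3)/(k + 6)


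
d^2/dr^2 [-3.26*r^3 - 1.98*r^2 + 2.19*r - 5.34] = -19.56*r - 3.96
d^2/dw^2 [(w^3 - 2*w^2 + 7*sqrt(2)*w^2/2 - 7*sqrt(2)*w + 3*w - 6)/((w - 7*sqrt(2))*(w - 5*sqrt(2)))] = 2*(-31*sqrt(2)*w^3 + 305*w^3 - 3255*sqrt(2)*w^2 + 402*w^2 + 1686*sqrt(2)*w + 14070*w - 22868 + 19670*sqrt(2))/(w^6 - 36*sqrt(2)*w^5 + 1074*w^4 - 8496*sqrt(2)*w^3 + 75180*w^2 - 176400*sqrt(2)*w + 343000)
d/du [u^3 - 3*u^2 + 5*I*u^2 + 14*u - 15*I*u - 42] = 3*u^2 + u*(-6 + 10*I) + 14 - 15*I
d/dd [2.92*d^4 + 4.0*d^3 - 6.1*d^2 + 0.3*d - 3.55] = 11.68*d^3 + 12.0*d^2 - 12.2*d + 0.3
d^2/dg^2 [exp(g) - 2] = exp(g)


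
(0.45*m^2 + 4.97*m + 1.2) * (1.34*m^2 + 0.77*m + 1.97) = 0.603*m^4 + 7.0063*m^3 + 6.3214*m^2 + 10.7149*m + 2.364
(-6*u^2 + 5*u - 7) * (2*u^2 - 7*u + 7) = -12*u^4 + 52*u^3 - 91*u^2 + 84*u - 49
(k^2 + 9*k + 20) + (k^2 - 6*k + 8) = 2*k^2 + 3*k + 28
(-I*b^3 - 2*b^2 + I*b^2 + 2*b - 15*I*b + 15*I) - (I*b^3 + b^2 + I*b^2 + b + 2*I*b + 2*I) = -2*I*b^3 - 3*b^2 + b - 17*I*b + 13*I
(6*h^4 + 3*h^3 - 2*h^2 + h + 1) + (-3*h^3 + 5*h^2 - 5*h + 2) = 6*h^4 + 3*h^2 - 4*h + 3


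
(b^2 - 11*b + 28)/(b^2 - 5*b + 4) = (b - 7)/(b - 1)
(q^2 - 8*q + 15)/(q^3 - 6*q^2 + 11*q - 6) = (q - 5)/(q^2 - 3*q + 2)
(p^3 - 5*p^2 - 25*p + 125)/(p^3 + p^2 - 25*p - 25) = (p - 5)/(p + 1)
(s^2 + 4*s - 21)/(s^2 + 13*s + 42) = (s - 3)/(s + 6)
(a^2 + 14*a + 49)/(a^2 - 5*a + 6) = (a^2 + 14*a + 49)/(a^2 - 5*a + 6)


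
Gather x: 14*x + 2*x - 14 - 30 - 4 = 16*x - 48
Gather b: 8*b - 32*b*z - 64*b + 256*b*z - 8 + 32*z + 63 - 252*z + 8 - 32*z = b*(224*z - 56) - 252*z + 63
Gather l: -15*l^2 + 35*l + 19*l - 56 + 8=-15*l^2 + 54*l - 48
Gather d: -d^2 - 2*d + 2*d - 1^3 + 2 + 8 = 9 - d^2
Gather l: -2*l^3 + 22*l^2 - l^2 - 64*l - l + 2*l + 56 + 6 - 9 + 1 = -2*l^3 + 21*l^2 - 63*l + 54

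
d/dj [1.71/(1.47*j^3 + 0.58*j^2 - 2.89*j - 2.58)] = (-7.5411*j^2 - 1.9836*j + 4.9419)/(1.47*j^3 + 0.58*j^2 - 2.89*j - 2.58)^2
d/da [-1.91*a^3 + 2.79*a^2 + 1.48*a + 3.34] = -5.73*a^2 + 5.58*a + 1.48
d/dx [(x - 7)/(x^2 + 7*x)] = (-x^2 + 14*x + 49)/(x^2*(x^2 + 14*x + 49))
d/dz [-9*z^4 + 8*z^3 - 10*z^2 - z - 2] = -36*z^3 + 24*z^2 - 20*z - 1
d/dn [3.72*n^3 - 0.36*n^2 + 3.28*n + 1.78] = 11.16*n^2 - 0.72*n + 3.28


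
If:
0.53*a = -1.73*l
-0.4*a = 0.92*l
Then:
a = 0.00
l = 0.00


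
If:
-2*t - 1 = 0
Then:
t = -1/2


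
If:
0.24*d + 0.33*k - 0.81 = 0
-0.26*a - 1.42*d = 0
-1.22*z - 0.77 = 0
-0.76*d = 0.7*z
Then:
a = -3.17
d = 0.58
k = 2.03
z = -0.63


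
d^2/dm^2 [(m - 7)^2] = 2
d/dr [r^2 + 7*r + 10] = 2*r + 7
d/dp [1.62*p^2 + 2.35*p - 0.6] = 3.24*p + 2.35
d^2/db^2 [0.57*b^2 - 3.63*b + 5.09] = 1.14000000000000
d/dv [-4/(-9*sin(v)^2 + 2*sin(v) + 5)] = 8*(1 - 9*sin(v))*cos(v)/(-9*sin(v)^2 + 2*sin(v) + 5)^2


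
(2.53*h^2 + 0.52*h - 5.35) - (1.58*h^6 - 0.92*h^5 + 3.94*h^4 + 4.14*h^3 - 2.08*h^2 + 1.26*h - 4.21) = -1.58*h^6 + 0.92*h^5 - 3.94*h^4 - 4.14*h^3 + 4.61*h^2 - 0.74*h - 1.14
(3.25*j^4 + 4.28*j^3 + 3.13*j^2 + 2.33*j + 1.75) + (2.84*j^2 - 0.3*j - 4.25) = 3.25*j^4 + 4.28*j^3 + 5.97*j^2 + 2.03*j - 2.5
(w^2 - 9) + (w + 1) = w^2 + w - 8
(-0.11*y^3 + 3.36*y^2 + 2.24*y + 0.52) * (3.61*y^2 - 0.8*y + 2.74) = -0.3971*y^5 + 12.2176*y^4 + 5.097*y^3 + 9.2916*y^2 + 5.7216*y + 1.4248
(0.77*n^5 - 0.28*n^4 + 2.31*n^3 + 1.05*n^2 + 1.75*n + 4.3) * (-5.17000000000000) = -3.9809*n^5 + 1.4476*n^4 - 11.9427*n^3 - 5.4285*n^2 - 9.0475*n - 22.231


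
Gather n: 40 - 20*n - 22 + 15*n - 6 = 12 - 5*n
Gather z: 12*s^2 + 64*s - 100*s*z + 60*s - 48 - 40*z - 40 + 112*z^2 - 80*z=12*s^2 + 124*s + 112*z^2 + z*(-100*s - 120) - 88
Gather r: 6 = 6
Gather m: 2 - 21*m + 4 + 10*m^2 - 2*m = 10*m^2 - 23*m + 6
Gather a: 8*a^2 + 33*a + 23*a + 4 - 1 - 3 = 8*a^2 + 56*a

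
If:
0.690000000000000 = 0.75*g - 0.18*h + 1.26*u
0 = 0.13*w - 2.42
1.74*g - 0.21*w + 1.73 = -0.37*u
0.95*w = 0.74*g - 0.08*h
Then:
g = 6.80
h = -158.15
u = -26.09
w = 18.62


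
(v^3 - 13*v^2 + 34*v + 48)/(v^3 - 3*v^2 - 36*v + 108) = (v^2 - 7*v - 8)/(v^2 + 3*v - 18)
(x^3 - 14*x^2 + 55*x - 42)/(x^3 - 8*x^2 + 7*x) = (x - 6)/x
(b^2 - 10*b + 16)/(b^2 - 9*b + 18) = (b^2 - 10*b + 16)/(b^2 - 9*b + 18)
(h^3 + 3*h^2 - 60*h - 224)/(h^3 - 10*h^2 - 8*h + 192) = (h + 7)/(h - 6)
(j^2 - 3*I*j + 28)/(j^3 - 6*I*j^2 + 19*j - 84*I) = 1/(j - 3*I)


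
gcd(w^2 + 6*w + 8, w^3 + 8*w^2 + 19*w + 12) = w + 4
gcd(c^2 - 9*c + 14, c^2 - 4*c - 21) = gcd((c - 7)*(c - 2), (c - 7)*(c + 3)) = c - 7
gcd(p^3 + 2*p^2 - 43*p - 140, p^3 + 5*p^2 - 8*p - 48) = p + 4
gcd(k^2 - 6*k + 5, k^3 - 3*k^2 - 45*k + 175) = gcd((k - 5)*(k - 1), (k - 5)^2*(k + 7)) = k - 5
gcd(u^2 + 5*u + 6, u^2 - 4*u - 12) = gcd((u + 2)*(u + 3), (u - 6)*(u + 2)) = u + 2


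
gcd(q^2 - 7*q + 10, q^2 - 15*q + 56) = 1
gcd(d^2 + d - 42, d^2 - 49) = d + 7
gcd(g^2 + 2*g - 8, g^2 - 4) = g - 2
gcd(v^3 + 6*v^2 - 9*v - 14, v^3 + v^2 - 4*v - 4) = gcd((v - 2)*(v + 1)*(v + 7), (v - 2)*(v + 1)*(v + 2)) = v^2 - v - 2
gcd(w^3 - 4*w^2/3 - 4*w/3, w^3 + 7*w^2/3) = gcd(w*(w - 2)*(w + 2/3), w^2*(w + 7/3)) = w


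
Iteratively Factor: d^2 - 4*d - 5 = (d + 1)*(d - 5)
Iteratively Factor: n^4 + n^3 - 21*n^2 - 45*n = (n + 3)*(n^3 - 2*n^2 - 15*n) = (n - 5)*(n + 3)*(n^2 + 3*n) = n*(n - 5)*(n + 3)*(n + 3)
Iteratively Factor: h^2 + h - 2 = (h - 1)*(h + 2)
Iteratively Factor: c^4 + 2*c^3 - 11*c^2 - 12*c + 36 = (c + 3)*(c^3 - c^2 - 8*c + 12) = (c - 2)*(c + 3)*(c^2 + c - 6) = (c - 2)^2*(c + 3)*(c + 3)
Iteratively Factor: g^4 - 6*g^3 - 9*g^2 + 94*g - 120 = (g + 4)*(g^3 - 10*g^2 + 31*g - 30) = (g - 3)*(g + 4)*(g^2 - 7*g + 10) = (g - 5)*(g - 3)*(g + 4)*(g - 2)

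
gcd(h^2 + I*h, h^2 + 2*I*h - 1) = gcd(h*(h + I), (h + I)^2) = h + I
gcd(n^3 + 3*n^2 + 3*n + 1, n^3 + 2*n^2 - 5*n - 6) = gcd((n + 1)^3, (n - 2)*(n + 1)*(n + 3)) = n + 1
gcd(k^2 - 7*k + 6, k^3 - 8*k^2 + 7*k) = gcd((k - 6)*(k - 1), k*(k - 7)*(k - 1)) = k - 1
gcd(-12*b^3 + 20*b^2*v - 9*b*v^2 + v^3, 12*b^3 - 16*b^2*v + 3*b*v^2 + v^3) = 2*b^2 - 3*b*v + v^2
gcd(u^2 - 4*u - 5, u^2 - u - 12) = 1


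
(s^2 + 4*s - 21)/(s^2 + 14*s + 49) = (s - 3)/(s + 7)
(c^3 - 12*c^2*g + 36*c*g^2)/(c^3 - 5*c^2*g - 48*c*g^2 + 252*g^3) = c/(c + 7*g)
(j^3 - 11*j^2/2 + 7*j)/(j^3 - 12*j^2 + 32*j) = (j^2 - 11*j/2 + 7)/(j^2 - 12*j + 32)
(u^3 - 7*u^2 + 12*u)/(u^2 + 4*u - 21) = u*(u - 4)/(u + 7)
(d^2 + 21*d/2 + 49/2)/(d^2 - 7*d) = (2*d^2 + 21*d + 49)/(2*d*(d - 7))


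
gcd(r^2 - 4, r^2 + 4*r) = 1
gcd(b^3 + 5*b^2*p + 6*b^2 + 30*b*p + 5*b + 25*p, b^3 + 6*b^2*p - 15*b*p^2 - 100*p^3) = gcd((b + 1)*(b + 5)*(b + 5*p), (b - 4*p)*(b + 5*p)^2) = b + 5*p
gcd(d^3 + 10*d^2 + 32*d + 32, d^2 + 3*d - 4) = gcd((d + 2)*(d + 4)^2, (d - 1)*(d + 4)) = d + 4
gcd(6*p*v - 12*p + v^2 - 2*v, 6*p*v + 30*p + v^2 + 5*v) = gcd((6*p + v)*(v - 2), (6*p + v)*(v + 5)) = 6*p + v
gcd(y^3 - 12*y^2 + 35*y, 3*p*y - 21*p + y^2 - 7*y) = y - 7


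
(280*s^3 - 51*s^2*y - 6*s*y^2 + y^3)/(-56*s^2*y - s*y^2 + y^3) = (-5*s + y)/y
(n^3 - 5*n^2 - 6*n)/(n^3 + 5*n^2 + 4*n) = (n - 6)/(n + 4)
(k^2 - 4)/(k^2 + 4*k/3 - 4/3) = 3*(k - 2)/(3*k - 2)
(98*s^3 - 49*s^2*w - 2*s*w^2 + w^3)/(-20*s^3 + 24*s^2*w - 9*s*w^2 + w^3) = (-49*s^2 + w^2)/(10*s^2 - 7*s*w + w^2)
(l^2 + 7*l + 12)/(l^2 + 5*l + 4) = (l + 3)/(l + 1)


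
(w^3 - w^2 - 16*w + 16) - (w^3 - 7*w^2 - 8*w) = 6*w^2 - 8*w + 16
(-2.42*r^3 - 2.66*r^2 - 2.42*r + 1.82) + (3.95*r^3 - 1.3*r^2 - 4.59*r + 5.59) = 1.53*r^3 - 3.96*r^2 - 7.01*r + 7.41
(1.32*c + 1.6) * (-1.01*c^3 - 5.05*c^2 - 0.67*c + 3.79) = -1.3332*c^4 - 8.282*c^3 - 8.9644*c^2 + 3.9308*c + 6.064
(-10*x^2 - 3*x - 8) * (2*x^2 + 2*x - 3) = -20*x^4 - 26*x^3 + 8*x^2 - 7*x + 24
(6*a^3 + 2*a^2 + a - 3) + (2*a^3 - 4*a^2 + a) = 8*a^3 - 2*a^2 + 2*a - 3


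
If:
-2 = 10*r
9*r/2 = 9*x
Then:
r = -1/5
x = -1/10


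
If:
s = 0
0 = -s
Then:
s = 0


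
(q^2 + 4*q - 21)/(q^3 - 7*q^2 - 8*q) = (-q^2 - 4*q + 21)/(q*(-q^2 + 7*q + 8))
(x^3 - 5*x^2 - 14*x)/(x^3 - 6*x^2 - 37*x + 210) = x*(x + 2)/(x^2 + x - 30)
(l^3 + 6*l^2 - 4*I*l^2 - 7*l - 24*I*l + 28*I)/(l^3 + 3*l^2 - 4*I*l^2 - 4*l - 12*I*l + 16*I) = (l + 7)/(l + 4)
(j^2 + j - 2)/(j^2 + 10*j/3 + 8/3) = 3*(j - 1)/(3*j + 4)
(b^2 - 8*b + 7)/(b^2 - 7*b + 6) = (b - 7)/(b - 6)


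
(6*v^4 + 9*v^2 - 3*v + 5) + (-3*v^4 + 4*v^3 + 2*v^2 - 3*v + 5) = 3*v^4 + 4*v^3 + 11*v^2 - 6*v + 10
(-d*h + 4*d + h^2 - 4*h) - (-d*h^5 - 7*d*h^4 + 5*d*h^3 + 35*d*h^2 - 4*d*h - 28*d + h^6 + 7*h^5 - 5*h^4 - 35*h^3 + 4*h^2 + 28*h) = d*h^5 + 7*d*h^4 - 5*d*h^3 - 35*d*h^2 + 3*d*h + 32*d - h^6 - 7*h^5 + 5*h^4 + 35*h^3 - 3*h^2 - 32*h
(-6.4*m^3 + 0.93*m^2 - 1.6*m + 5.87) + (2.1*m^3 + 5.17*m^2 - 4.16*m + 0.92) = -4.3*m^3 + 6.1*m^2 - 5.76*m + 6.79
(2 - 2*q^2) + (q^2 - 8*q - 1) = -q^2 - 8*q + 1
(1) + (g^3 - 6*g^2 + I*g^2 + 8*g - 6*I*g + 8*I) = g^3 - 6*g^2 + I*g^2 + 8*g - 6*I*g + 1 + 8*I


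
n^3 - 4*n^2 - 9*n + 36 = (n - 4)*(n - 3)*(n + 3)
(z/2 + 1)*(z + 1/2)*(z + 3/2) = z^3/2 + 2*z^2 + 19*z/8 + 3/4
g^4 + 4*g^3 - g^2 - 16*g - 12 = (g - 2)*(g + 1)*(g + 2)*(g + 3)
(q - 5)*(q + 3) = q^2 - 2*q - 15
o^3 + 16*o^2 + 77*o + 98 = (o + 2)*(o + 7)^2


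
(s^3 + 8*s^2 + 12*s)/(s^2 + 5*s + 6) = s*(s + 6)/(s + 3)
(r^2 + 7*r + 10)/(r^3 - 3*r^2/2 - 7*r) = 2*(r + 5)/(r*(2*r - 7))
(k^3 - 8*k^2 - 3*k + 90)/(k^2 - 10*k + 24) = (k^2 - 2*k - 15)/(k - 4)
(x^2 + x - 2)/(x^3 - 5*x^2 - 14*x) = (x - 1)/(x*(x - 7))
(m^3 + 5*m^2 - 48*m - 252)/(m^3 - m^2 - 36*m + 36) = (m^2 - m - 42)/(m^2 - 7*m + 6)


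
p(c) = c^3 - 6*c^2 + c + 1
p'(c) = 3*c^2 - 12*c + 1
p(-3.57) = -124.54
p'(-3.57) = 82.07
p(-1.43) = -15.62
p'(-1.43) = 24.29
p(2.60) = -19.38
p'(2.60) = -9.92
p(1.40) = -6.62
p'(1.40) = -9.92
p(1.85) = -11.35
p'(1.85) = -10.93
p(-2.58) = -58.69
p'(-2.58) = 51.93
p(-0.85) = -4.80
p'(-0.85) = 13.37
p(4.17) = -26.65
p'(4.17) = 3.13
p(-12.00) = -2603.00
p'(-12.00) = 577.00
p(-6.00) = -437.00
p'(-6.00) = 181.00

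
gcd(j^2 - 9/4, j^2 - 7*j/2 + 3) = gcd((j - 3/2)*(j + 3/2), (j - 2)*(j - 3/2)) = j - 3/2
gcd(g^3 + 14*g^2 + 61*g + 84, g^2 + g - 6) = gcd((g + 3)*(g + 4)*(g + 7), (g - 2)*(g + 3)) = g + 3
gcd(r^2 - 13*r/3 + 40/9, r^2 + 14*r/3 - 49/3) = 1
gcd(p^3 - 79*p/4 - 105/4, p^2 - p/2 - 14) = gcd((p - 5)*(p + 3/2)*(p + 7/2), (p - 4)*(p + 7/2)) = p + 7/2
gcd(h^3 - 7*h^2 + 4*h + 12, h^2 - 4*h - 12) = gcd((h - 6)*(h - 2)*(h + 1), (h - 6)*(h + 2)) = h - 6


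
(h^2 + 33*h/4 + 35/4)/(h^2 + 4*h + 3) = (4*h^2 + 33*h + 35)/(4*(h^2 + 4*h + 3))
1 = 1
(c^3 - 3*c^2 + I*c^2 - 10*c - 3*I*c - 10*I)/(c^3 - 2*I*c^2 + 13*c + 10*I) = (c^2 - 3*c - 10)/(c^2 - 3*I*c + 10)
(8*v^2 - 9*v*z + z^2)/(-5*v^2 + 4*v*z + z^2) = (-8*v + z)/(5*v + z)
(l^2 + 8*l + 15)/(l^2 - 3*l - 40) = (l + 3)/(l - 8)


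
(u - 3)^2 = u^2 - 6*u + 9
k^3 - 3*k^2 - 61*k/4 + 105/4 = (k - 5)*(k - 3/2)*(k + 7/2)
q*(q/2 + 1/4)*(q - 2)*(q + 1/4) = q^4/2 - 5*q^3/8 - 11*q^2/16 - q/8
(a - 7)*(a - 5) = a^2 - 12*a + 35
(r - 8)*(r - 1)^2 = r^3 - 10*r^2 + 17*r - 8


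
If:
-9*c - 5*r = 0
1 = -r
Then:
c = 5/9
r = -1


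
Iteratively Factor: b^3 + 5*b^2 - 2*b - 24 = (b + 4)*(b^2 + b - 6) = (b - 2)*(b + 4)*(b + 3)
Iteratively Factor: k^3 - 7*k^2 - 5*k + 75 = (k - 5)*(k^2 - 2*k - 15) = (k - 5)^2*(k + 3)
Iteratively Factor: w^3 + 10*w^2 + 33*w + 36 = (w + 4)*(w^2 + 6*w + 9) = (w + 3)*(w + 4)*(w + 3)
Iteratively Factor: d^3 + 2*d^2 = (d)*(d^2 + 2*d) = d^2*(d + 2)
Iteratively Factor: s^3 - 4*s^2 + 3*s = (s - 3)*(s^2 - s) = (s - 3)*(s - 1)*(s)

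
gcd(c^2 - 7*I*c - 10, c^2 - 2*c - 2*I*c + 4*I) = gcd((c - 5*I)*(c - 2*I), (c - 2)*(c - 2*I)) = c - 2*I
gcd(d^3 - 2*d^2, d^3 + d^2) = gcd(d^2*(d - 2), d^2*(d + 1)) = d^2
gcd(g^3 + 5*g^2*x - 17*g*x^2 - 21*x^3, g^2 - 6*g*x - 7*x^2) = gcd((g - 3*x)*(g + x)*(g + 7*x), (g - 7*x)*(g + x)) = g + x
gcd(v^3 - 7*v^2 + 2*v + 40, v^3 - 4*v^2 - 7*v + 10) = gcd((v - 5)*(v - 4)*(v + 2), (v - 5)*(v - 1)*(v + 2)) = v^2 - 3*v - 10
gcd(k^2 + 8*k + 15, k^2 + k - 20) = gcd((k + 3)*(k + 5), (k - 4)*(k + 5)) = k + 5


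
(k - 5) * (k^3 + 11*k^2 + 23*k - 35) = k^4 + 6*k^3 - 32*k^2 - 150*k + 175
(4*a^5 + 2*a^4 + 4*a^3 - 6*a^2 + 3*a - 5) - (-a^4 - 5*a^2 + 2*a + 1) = 4*a^5 + 3*a^4 + 4*a^3 - a^2 + a - 6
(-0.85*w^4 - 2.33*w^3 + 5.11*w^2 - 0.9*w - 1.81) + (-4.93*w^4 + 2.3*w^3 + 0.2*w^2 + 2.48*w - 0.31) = -5.78*w^4 - 0.0300000000000002*w^3 + 5.31*w^2 + 1.58*w - 2.12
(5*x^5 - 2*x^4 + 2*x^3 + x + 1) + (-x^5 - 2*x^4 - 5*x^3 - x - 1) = 4*x^5 - 4*x^4 - 3*x^3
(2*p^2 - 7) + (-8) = 2*p^2 - 15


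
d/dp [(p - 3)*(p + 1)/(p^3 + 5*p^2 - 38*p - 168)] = (-p^4 + 4*p^3 - 19*p^2 - 306*p + 222)/(p^6 + 10*p^5 - 51*p^4 - 716*p^3 - 236*p^2 + 12768*p + 28224)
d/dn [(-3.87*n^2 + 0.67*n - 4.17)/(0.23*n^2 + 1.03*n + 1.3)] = (-4.1402*n^2 - 8.1438*n + 5.1661)/(0.0529*n^4 + 0.4738*n^3 + 1.6589*n^2 + 2.678*n + 1.69)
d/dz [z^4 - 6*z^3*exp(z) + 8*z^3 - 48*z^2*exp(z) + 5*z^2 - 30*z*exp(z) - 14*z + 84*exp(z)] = -6*z^3*exp(z) + 4*z^3 - 66*z^2*exp(z) + 24*z^2 - 126*z*exp(z) + 10*z + 54*exp(z) - 14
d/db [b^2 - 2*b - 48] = 2*b - 2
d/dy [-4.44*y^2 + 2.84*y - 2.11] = 2.84 - 8.88*y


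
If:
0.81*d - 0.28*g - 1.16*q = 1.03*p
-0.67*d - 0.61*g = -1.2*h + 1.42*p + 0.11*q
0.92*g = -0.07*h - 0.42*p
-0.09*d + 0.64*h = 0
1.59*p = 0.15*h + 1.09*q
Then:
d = 0.00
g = 0.00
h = 0.00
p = 0.00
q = 0.00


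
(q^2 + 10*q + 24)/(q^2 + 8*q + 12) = (q + 4)/(q + 2)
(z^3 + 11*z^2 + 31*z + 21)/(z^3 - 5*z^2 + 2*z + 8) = (z^2 + 10*z + 21)/(z^2 - 6*z + 8)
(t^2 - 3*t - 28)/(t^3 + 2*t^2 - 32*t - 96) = (t - 7)/(t^2 - 2*t - 24)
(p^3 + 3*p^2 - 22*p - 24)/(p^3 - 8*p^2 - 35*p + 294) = (p^2 - 3*p - 4)/(p^2 - 14*p + 49)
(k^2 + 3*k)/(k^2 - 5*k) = (k + 3)/(k - 5)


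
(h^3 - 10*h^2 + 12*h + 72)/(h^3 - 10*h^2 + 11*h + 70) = (h^2 - 12*h + 36)/(h^2 - 12*h + 35)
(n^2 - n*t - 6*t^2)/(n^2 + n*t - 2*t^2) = (-n + 3*t)/(-n + t)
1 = 1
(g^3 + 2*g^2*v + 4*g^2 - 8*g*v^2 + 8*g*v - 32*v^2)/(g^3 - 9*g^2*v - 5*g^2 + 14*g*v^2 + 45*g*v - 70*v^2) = (-g^2 - 4*g*v - 4*g - 16*v)/(-g^2 + 7*g*v + 5*g - 35*v)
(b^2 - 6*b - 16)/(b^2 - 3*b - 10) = (b - 8)/(b - 5)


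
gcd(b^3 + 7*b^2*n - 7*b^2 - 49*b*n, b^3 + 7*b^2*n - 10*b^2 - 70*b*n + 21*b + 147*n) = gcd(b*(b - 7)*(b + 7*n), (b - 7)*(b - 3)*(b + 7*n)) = b^2 + 7*b*n - 7*b - 49*n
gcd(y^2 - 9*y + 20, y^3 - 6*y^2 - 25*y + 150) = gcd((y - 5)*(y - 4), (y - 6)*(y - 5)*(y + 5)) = y - 5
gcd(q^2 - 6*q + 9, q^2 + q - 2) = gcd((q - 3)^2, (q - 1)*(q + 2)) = 1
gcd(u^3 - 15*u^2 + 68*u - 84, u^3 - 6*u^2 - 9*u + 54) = u - 6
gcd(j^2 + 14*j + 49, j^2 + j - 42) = j + 7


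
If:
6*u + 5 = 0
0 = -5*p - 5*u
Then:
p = 5/6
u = -5/6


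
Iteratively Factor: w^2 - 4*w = (w)*(w - 4)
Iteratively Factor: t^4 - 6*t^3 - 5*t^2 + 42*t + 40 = (t + 1)*(t^3 - 7*t^2 + 2*t + 40) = (t - 4)*(t + 1)*(t^2 - 3*t - 10) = (t - 5)*(t - 4)*(t + 1)*(t + 2)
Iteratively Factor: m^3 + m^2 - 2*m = (m)*(m^2 + m - 2) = m*(m + 2)*(m - 1)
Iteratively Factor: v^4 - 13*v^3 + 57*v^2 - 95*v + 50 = (v - 2)*(v^3 - 11*v^2 + 35*v - 25) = (v - 5)*(v - 2)*(v^2 - 6*v + 5) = (v - 5)*(v - 2)*(v - 1)*(v - 5)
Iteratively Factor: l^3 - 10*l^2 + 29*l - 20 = (l - 4)*(l^2 - 6*l + 5) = (l - 5)*(l - 4)*(l - 1)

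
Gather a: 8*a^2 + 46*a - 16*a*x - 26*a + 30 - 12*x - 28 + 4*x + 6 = 8*a^2 + a*(20 - 16*x) - 8*x + 8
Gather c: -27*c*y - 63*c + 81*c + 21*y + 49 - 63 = c*(18 - 27*y) + 21*y - 14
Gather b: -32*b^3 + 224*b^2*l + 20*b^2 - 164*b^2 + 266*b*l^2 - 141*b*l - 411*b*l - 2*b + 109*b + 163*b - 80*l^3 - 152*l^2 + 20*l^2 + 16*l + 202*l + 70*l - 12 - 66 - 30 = -32*b^3 + b^2*(224*l - 144) + b*(266*l^2 - 552*l + 270) - 80*l^3 - 132*l^2 + 288*l - 108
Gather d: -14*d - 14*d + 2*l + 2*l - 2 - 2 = -28*d + 4*l - 4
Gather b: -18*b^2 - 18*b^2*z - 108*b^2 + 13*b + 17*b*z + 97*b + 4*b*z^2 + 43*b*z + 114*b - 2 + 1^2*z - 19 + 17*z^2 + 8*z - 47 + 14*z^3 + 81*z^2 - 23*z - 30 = b^2*(-18*z - 126) + b*(4*z^2 + 60*z + 224) + 14*z^3 + 98*z^2 - 14*z - 98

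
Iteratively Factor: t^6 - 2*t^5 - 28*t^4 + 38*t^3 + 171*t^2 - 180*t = (t - 5)*(t^5 + 3*t^4 - 13*t^3 - 27*t^2 + 36*t) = (t - 5)*(t - 1)*(t^4 + 4*t^3 - 9*t^2 - 36*t) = (t - 5)*(t - 1)*(t + 3)*(t^3 + t^2 - 12*t) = (t - 5)*(t - 1)*(t + 3)*(t + 4)*(t^2 - 3*t) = t*(t - 5)*(t - 1)*(t + 3)*(t + 4)*(t - 3)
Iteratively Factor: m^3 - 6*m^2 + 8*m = (m)*(m^2 - 6*m + 8) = m*(m - 4)*(m - 2)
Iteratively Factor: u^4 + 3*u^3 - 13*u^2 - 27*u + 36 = (u + 3)*(u^3 - 13*u + 12) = (u + 3)*(u + 4)*(u^2 - 4*u + 3) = (u - 1)*(u + 3)*(u + 4)*(u - 3)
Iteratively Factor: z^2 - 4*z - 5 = (z + 1)*(z - 5)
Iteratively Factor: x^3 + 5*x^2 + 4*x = (x + 4)*(x^2 + x) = (x + 1)*(x + 4)*(x)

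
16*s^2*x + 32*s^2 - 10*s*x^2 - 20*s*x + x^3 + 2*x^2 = (-8*s + x)*(-2*s + x)*(x + 2)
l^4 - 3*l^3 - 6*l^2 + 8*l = l*(l - 4)*(l - 1)*(l + 2)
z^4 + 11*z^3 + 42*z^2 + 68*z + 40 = (z + 2)^3*(z + 5)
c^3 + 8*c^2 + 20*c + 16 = (c + 2)^2*(c + 4)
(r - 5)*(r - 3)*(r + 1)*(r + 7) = r^4 - 42*r^2 + 64*r + 105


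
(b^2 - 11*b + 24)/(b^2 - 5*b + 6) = (b - 8)/(b - 2)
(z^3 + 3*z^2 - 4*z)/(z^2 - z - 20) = z*(z - 1)/(z - 5)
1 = 1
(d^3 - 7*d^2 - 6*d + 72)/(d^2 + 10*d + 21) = (d^2 - 10*d + 24)/(d + 7)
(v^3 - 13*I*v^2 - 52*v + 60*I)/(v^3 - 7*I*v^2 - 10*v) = (v - 6*I)/v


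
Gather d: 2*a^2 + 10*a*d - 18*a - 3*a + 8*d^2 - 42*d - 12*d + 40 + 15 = 2*a^2 - 21*a + 8*d^2 + d*(10*a - 54) + 55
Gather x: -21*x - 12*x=-33*x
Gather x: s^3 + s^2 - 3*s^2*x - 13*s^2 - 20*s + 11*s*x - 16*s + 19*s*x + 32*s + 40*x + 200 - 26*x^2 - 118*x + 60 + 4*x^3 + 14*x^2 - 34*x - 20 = s^3 - 12*s^2 - 4*s + 4*x^3 - 12*x^2 + x*(-3*s^2 + 30*s - 112) + 240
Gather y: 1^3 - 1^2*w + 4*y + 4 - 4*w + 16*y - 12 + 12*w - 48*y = 7*w - 28*y - 7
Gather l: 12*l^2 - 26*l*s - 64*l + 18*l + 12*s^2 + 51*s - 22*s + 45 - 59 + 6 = 12*l^2 + l*(-26*s - 46) + 12*s^2 + 29*s - 8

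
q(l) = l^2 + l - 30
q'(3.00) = 7.00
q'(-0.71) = -0.42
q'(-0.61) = -0.22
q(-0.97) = -30.03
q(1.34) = -26.86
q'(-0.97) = -0.94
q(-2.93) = -24.35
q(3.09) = -17.36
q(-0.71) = -30.21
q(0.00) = -30.00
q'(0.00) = 1.00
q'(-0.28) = 0.44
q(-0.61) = -30.24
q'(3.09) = 7.18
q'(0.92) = 2.84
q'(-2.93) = -4.86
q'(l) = 2*l + 1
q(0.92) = -28.23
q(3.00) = -18.00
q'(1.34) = 3.68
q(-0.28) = -30.20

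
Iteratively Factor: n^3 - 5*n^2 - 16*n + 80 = (n + 4)*(n^2 - 9*n + 20) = (n - 5)*(n + 4)*(n - 4)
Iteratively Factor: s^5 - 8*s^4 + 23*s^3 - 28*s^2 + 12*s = (s - 2)*(s^4 - 6*s^3 + 11*s^2 - 6*s) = s*(s - 2)*(s^3 - 6*s^2 + 11*s - 6) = s*(s - 2)*(s - 1)*(s^2 - 5*s + 6) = s*(s - 3)*(s - 2)*(s - 1)*(s - 2)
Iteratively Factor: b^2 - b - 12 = (b - 4)*(b + 3)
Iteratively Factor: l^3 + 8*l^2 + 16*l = (l)*(l^2 + 8*l + 16) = l*(l + 4)*(l + 4)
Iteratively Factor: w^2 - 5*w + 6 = (w - 3)*(w - 2)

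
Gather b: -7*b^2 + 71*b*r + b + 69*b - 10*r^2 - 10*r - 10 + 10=-7*b^2 + b*(71*r + 70) - 10*r^2 - 10*r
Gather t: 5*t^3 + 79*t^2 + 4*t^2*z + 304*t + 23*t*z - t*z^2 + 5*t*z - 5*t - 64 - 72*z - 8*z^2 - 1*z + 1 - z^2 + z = 5*t^3 + t^2*(4*z + 79) + t*(-z^2 + 28*z + 299) - 9*z^2 - 72*z - 63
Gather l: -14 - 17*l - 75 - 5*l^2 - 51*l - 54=-5*l^2 - 68*l - 143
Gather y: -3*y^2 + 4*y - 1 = -3*y^2 + 4*y - 1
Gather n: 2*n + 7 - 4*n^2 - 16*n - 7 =-4*n^2 - 14*n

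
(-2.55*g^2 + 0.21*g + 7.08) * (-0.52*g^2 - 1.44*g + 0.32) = 1.326*g^4 + 3.5628*g^3 - 4.8*g^2 - 10.128*g + 2.2656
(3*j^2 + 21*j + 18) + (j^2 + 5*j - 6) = 4*j^2 + 26*j + 12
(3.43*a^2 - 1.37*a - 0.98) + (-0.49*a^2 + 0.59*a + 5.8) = 2.94*a^2 - 0.78*a + 4.82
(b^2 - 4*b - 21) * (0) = 0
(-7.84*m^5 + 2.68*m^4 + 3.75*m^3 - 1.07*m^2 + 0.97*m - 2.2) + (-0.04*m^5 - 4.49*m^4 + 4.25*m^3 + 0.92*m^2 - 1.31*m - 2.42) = -7.88*m^5 - 1.81*m^4 + 8.0*m^3 - 0.15*m^2 - 0.34*m - 4.62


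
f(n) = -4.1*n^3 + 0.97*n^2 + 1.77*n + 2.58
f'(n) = -12.3*n^2 + 1.94*n + 1.77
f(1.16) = -0.46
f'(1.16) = -12.53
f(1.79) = -14.66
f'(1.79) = -34.17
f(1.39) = -4.10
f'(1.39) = -19.30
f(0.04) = 2.65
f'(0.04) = 1.83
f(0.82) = 2.42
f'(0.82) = -4.91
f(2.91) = -85.09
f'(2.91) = -96.74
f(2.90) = -84.12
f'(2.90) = -96.05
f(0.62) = 3.07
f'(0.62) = -1.76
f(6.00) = -837.48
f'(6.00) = -429.39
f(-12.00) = 7205.82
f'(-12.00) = -1792.71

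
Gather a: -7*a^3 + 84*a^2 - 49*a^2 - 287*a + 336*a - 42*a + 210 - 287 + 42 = -7*a^3 + 35*a^2 + 7*a - 35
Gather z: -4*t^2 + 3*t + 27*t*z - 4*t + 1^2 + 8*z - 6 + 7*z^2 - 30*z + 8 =-4*t^2 - t + 7*z^2 + z*(27*t - 22) + 3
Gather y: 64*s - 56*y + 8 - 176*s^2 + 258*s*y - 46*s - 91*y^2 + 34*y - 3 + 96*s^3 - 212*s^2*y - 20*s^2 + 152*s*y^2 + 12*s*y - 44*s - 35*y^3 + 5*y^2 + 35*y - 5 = 96*s^3 - 196*s^2 - 26*s - 35*y^3 + y^2*(152*s - 86) + y*(-212*s^2 + 270*s + 13)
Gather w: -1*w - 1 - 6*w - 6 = -7*w - 7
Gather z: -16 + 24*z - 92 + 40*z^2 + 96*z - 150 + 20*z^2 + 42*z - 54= 60*z^2 + 162*z - 312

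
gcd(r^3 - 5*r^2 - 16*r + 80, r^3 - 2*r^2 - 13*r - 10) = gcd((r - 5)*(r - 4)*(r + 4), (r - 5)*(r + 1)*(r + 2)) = r - 5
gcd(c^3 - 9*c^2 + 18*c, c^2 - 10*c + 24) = c - 6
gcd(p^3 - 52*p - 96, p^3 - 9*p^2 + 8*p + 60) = p + 2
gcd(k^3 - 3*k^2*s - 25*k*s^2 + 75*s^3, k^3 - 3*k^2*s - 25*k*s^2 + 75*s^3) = k^3 - 3*k^2*s - 25*k*s^2 + 75*s^3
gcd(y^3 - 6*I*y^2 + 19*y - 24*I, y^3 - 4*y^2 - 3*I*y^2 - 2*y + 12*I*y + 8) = y - I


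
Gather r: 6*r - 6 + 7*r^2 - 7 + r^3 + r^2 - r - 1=r^3 + 8*r^2 + 5*r - 14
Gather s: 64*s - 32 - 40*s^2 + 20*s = -40*s^2 + 84*s - 32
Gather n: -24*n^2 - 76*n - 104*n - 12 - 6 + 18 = -24*n^2 - 180*n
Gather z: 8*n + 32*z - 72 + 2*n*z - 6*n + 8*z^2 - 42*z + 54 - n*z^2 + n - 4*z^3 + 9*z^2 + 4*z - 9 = 3*n - 4*z^3 + z^2*(17 - n) + z*(2*n - 6) - 27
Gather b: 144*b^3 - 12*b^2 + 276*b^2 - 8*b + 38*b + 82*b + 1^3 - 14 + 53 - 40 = 144*b^3 + 264*b^2 + 112*b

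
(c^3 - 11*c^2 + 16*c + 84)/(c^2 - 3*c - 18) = (c^2 - 5*c - 14)/(c + 3)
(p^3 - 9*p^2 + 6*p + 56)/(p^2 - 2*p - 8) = p - 7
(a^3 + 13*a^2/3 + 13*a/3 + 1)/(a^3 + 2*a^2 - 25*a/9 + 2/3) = 3*(3*a^2 + 4*a + 1)/(9*a^2 - 9*a + 2)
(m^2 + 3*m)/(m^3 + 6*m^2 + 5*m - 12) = m/(m^2 + 3*m - 4)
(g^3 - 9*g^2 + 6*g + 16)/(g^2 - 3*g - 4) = (g^2 - 10*g + 16)/(g - 4)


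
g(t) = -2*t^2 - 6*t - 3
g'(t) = -4*t - 6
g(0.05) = -3.30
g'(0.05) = -6.20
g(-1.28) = 1.40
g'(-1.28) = -0.88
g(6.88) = -138.95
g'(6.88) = -33.52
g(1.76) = -19.76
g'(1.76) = -13.04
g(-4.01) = -11.10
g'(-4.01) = 10.04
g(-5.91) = -37.40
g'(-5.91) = 17.64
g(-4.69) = -18.85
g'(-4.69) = 12.76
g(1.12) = -12.23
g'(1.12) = -10.48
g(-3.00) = -3.00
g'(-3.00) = 6.00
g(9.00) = -219.00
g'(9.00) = -42.00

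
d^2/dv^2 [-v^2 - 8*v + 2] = -2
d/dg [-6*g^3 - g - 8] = -18*g^2 - 1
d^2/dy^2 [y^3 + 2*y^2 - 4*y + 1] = 6*y + 4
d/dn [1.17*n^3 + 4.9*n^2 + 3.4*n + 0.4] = 3.51*n^2 + 9.8*n + 3.4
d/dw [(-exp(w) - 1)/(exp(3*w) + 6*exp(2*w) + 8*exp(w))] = (2*exp(3*w) + 9*exp(2*w) + 12*exp(w) + 8)*exp(-w)/(exp(4*w) + 12*exp(3*w) + 52*exp(2*w) + 96*exp(w) + 64)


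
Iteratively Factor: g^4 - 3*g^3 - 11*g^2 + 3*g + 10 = (g - 5)*(g^3 + 2*g^2 - g - 2) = (g - 5)*(g - 1)*(g^2 + 3*g + 2) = (g - 5)*(g - 1)*(g + 1)*(g + 2)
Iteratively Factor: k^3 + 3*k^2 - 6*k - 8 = (k + 4)*(k^2 - k - 2) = (k - 2)*(k + 4)*(k + 1)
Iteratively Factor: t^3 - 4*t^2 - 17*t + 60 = (t + 4)*(t^2 - 8*t + 15) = (t - 5)*(t + 4)*(t - 3)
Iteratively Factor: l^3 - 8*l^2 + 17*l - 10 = (l - 5)*(l^2 - 3*l + 2) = (l - 5)*(l - 2)*(l - 1)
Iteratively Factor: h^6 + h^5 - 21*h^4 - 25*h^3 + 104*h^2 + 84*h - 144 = (h + 2)*(h^5 - h^4 - 19*h^3 + 13*h^2 + 78*h - 72) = (h + 2)*(h + 3)*(h^4 - 4*h^3 - 7*h^2 + 34*h - 24) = (h - 1)*(h + 2)*(h + 3)*(h^3 - 3*h^2 - 10*h + 24) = (h - 2)*(h - 1)*(h + 2)*(h + 3)*(h^2 - h - 12) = (h - 2)*(h - 1)*(h + 2)*(h + 3)^2*(h - 4)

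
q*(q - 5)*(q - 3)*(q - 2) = q^4 - 10*q^3 + 31*q^2 - 30*q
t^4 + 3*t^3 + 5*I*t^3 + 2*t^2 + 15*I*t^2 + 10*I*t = t*(t + 1)*(t + 2)*(t + 5*I)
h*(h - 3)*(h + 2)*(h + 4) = h^4 + 3*h^3 - 10*h^2 - 24*h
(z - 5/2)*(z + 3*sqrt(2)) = z^2 - 5*z/2 + 3*sqrt(2)*z - 15*sqrt(2)/2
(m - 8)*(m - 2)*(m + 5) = m^3 - 5*m^2 - 34*m + 80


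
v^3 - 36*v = v*(v - 6)*(v + 6)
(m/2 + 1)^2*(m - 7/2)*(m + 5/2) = m^4/4 + 3*m^3/4 - 35*m^2/16 - 39*m/4 - 35/4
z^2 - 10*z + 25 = (z - 5)^2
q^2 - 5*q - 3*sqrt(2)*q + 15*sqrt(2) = (q - 5)*(q - 3*sqrt(2))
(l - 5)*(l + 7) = l^2 + 2*l - 35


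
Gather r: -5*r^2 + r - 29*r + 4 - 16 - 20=-5*r^2 - 28*r - 32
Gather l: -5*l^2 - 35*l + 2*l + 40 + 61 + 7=-5*l^2 - 33*l + 108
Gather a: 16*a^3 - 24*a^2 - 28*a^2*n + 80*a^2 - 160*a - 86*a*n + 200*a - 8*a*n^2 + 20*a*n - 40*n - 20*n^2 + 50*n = 16*a^3 + a^2*(56 - 28*n) + a*(-8*n^2 - 66*n + 40) - 20*n^2 + 10*n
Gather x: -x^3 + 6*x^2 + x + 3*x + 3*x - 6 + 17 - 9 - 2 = -x^3 + 6*x^2 + 7*x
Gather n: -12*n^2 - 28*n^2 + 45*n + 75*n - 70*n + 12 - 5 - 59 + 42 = -40*n^2 + 50*n - 10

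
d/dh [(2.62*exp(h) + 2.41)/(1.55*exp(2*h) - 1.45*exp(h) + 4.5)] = (-4.061*exp(2*h) - 7.471*exp(h) + 15.2845)*exp(h)/(2.4025*exp(4*h) - 4.495*exp(3*h) + 16.0525*exp(2*h) - 13.05*exp(h) + 20.25)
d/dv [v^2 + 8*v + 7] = 2*v + 8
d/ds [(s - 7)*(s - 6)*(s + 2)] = 3*s^2 - 22*s + 16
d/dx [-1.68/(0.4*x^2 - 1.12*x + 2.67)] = (1.344*x - 1.8816)/(0.4*x^2 - 1.12*x + 2.67)^2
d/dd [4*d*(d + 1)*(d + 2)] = 12*d^2 + 24*d + 8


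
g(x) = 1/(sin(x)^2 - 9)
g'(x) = -2*sin(x)*cos(x)/(sin(x)^2 - 9)^2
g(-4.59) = -0.12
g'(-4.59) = 0.00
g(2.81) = -0.11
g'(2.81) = 0.01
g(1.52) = -0.12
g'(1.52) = -0.00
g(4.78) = -0.12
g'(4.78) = 0.00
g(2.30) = -0.12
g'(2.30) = 0.01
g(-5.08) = -0.12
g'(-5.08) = -0.01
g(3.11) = -0.11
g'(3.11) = 0.00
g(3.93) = -0.12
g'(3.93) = -0.01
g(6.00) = -0.11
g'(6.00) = 0.01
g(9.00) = -0.11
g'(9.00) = 0.01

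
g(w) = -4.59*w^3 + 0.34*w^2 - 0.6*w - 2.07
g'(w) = -13.77*w^2 + 0.68*w - 0.6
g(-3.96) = 290.67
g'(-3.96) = -219.23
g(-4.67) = 475.63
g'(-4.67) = -304.08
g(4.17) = -331.49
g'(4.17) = -237.21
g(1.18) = -9.85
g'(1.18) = -18.97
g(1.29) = -12.13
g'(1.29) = -22.64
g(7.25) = -1737.70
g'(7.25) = -719.46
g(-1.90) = 31.78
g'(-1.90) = -51.60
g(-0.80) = 0.98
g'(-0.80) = -9.96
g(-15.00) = 15574.68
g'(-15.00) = -3109.05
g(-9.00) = 3376.98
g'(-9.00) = -1122.09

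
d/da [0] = 0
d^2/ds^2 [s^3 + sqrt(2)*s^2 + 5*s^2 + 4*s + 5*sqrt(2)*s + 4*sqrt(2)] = 6*s + 2*sqrt(2) + 10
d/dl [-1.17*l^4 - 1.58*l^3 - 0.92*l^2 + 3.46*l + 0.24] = -4.68*l^3 - 4.74*l^2 - 1.84*l + 3.46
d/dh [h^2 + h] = 2*h + 1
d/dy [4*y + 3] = 4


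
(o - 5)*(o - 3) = o^2 - 8*o + 15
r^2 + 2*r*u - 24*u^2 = (r - 4*u)*(r + 6*u)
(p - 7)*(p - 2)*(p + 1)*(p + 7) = p^4 - p^3 - 51*p^2 + 49*p + 98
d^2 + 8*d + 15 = (d + 3)*(d + 5)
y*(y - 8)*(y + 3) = y^3 - 5*y^2 - 24*y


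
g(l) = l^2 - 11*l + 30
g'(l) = 2*l - 11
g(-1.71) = 51.73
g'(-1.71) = -14.42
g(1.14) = 18.76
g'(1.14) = -8.72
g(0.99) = 20.09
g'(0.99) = -9.02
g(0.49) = 24.85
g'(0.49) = -10.02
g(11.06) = 30.66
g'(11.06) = 11.12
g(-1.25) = 45.31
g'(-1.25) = -13.50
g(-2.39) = 62.00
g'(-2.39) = -15.78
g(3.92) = 2.25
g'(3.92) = -3.16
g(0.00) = 30.00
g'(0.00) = -11.00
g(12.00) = 42.00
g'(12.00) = 13.00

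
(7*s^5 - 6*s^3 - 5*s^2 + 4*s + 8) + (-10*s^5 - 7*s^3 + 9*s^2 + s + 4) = -3*s^5 - 13*s^3 + 4*s^2 + 5*s + 12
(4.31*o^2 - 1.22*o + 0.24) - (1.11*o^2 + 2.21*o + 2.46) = 3.2*o^2 - 3.43*o - 2.22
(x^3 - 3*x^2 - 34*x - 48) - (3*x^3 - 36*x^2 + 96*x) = -2*x^3 + 33*x^2 - 130*x - 48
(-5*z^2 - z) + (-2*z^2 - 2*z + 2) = -7*z^2 - 3*z + 2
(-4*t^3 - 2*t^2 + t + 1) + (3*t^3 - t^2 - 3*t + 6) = -t^3 - 3*t^2 - 2*t + 7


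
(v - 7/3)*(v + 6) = v^2 + 11*v/3 - 14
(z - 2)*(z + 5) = z^2 + 3*z - 10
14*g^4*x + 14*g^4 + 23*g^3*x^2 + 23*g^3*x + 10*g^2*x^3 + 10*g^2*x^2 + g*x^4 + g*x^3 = (g + x)*(2*g + x)*(7*g + x)*(g*x + g)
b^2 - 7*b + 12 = (b - 4)*(b - 3)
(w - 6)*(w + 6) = w^2 - 36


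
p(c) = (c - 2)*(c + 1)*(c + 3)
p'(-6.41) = 92.62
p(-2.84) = 1.42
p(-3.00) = 0.00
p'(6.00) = 127.00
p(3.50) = 43.88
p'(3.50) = 45.75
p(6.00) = 252.00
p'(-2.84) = 7.84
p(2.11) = 1.75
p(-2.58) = 3.04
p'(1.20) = 4.12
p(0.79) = -8.21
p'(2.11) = 16.80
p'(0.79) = 0.03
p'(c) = (c - 2)*(c + 1) + (c - 2)*(c + 3) + (c + 1)*(c + 3) = 3*c^2 + 4*c - 5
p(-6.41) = -155.15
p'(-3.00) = 10.00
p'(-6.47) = 94.70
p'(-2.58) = 4.65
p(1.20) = -7.39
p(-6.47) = -160.77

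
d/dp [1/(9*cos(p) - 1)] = 9*sin(p)/(9*cos(p) - 1)^2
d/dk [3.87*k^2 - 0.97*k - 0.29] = 7.74*k - 0.97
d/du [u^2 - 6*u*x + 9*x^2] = 2*u - 6*x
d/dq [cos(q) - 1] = -sin(q)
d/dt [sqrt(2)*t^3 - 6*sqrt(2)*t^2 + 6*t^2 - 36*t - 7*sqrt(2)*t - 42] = 3*sqrt(2)*t^2 - 12*sqrt(2)*t + 12*t - 36 - 7*sqrt(2)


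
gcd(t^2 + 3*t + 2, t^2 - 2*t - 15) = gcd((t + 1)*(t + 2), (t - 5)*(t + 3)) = 1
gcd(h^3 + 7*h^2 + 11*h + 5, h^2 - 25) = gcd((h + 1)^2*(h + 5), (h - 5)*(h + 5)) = h + 5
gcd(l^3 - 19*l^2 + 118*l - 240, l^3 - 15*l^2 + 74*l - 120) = l^2 - 11*l + 30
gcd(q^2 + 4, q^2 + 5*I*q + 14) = q - 2*I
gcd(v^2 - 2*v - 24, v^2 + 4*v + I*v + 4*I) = v + 4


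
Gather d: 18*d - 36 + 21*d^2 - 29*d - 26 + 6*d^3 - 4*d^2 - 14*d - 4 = 6*d^3 + 17*d^2 - 25*d - 66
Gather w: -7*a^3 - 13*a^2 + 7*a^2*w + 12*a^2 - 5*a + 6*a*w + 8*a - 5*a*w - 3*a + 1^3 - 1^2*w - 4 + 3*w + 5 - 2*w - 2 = -7*a^3 - a^2 + w*(7*a^2 + a)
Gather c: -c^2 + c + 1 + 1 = -c^2 + c + 2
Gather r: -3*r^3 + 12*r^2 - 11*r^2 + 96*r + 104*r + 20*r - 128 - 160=-3*r^3 + r^2 + 220*r - 288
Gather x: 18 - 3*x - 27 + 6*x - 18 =3*x - 27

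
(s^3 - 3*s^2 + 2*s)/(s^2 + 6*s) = (s^2 - 3*s + 2)/(s + 6)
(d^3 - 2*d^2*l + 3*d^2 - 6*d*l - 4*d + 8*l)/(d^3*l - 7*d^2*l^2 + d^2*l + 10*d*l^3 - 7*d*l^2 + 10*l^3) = (d^2 + 3*d - 4)/(l*(d^2 - 5*d*l + d - 5*l))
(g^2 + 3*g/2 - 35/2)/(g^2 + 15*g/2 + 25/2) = (2*g - 7)/(2*g + 5)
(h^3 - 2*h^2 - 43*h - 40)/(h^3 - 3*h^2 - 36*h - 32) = (h + 5)/(h + 4)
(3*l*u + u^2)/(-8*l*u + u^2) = (3*l + u)/(-8*l + u)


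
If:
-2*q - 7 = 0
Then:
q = -7/2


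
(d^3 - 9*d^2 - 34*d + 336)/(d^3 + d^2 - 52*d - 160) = (d^2 - d - 42)/(d^2 + 9*d + 20)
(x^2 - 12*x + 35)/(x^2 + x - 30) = (x - 7)/(x + 6)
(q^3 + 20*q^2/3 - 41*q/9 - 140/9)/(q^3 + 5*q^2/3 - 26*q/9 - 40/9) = (q + 7)/(q + 2)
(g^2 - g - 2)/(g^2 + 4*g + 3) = (g - 2)/(g + 3)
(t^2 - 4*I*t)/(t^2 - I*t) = (t - 4*I)/(t - I)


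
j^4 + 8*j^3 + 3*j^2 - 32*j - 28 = (j - 2)*(j + 1)*(j + 2)*(j + 7)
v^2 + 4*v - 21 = (v - 3)*(v + 7)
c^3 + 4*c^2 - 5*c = c*(c - 1)*(c + 5)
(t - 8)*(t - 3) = t^2 - 11*t + 24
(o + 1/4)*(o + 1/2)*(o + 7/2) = o^3 + 17*o^2/4 + 11*o/4 + 7/16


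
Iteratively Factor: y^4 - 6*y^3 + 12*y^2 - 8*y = (y - 2)*(y^3 - 4*y^2 + 4*y) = y*(y - 2)*(y^2 - 4*y + 4) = y*(y - 2)^2*(y - 2)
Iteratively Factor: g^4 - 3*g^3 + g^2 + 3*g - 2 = (g - 1)*(g^3 - 2*g^2 - g + 2) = (g - 1)^2*(g^2 - g - 2) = (g - 2)*(g - 1)^2*(g + 1)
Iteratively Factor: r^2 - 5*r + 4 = (r - 1)*(r - 4)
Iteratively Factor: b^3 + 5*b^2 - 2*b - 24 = (b - 2)*(b^2 + 7*b + 12) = (b - 2)*(b + 3)*(b + 4)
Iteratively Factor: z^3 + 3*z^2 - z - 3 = (z - 1)*(z^2 + 4*z + 3) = (z - 1)*(z + 1)*(z + 3)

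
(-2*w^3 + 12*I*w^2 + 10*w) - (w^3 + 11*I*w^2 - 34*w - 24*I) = -3*w^3 + I*w^2 + 44*w + 24*I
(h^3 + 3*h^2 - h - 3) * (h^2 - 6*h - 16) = h^5 - 3*h^4 - 35*h^3 - 45*h^2 + 34*h + 48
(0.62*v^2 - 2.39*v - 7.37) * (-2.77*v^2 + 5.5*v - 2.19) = -1.7174*v^4 + 10.0303*v^3 + 5.9121*v^2 - 35.3009*v + 16.1403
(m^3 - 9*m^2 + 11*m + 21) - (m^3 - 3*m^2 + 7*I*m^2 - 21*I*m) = -6*m^2 - 7*I*m^2 + 11*m + 21*I*m + 21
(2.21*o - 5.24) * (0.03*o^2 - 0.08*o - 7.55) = 0.0663*o^3 - 0.334*o^2 - 16.2663*o + 39.562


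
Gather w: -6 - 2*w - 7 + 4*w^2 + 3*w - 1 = 4*w^2 + w - 14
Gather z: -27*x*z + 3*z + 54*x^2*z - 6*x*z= z*(54*x^2 - 33*x + 3)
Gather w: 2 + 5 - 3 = 4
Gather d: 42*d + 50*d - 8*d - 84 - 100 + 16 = 84*d - 168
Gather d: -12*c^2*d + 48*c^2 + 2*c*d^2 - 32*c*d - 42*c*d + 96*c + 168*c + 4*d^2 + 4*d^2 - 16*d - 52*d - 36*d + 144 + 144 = 48*c^2 + 264*c + d^2*(2*c + 8) + d*(-12*c^2 - 74*c - 104) + 288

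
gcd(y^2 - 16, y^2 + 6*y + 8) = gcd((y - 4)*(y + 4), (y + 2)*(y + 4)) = y + 4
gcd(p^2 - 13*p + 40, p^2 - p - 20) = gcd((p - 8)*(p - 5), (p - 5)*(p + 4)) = p - 5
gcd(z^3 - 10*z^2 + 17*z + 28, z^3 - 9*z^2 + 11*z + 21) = z^2 - 6*z - 7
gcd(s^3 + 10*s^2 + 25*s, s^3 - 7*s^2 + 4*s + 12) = 1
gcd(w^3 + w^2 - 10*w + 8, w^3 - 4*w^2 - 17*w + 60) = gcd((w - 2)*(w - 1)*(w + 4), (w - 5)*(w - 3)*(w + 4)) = w + 4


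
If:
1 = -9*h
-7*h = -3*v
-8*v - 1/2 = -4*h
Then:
No Solution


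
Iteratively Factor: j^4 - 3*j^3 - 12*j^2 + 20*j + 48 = (j - 3)*(j^3 - 12*j - 16) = (j - 3)*(j + 2)*(j^2 - 2*j - 8) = (j - 4)*(j - 3)*(j + 2)*(j + 2)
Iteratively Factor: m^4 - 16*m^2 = (m - 4)*(m^3 + 4*m^2) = m*(m - 4)*(m^2 + 4*m) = m^2*(m - 4)*(m + 4)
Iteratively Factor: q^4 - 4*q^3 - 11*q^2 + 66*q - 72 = (q + 4)*(q^3 - 8*q^2 + 21*q - 18) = (q - 3)*(q + 4)*(q^2 - 5*q + 6) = (q - 3)^2*(q + 4)*(q - 2)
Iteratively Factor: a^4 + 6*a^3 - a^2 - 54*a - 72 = (a + 4)*(a^3 + 2*a^2 - 9*a - 18) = (a - 3)*(a + 4)*(a^2 + 5*a + 6) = (a - 3)*(a + 2)*(a + 4)*(a + 3)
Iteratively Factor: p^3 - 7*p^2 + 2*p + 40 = (p - 5)*(p^2 - 2*p - 8) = (p - 5)*(p + 2)*(p - 4)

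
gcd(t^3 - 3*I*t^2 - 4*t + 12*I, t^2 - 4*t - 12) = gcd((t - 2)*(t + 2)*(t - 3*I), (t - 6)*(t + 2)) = t + 2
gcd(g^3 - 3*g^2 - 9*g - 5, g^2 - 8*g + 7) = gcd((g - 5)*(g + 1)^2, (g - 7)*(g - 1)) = 1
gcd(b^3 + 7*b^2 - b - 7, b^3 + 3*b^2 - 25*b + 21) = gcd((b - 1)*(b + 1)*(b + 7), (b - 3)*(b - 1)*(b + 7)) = b^2 + 6*b - 7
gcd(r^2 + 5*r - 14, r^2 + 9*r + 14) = r + 7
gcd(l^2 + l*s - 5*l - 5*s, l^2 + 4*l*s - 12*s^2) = 1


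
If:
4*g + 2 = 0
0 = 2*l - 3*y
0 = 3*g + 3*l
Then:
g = -1/2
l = 1/2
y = 1/3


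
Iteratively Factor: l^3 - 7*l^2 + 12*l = (l - 4)*(l^2 - 3*l) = l*(l - 4)*(l - 3)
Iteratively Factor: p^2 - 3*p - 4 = (p + 1)*(p - 4)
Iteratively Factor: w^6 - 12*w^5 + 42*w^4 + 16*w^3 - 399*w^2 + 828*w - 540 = (w - 2)*(w^5 - 10*w^4 + 22*w^3 + 60*w^2 - 279*w + 270) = (w - 5)*(w - 2)*(w^4 - 5*w^3 - 3*w^2 + 45*w - 54) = (w - 5)*(w - 3)*(w - 2)*(w^3 - 2*w^2 - 9*w + 18) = (w - 5)*(w - 3)*(w - 2)*(w + 3)*(w^2 - 5*w + 6) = (w - 5)*(w - 3)*(w - 2)^2*(w + 3)*(w - 3)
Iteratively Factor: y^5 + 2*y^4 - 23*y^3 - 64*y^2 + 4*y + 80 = (y + 2)*(y^4 - 23*y^2 - 18*y + 40) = (y + 2)^2*(y^3 - 2*y^2 - 19*y + 20) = (y - 5)*(y + 2)^2*(y^2 + 3*y - 4) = (y - 5)*(y + 2)^2*(y + 4)*(y - 1)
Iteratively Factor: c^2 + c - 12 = (c - 3)*(c + 4)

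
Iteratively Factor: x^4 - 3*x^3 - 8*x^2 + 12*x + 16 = (x + 1)*(x^3 - 4*x^2 - 4*x + 16) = (x - 4)*(x + 1)*(x^2 - 4) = (x - 4)*(x + 1)*(x + 2)*(x - 2)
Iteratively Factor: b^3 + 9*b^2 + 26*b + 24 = (b + 2)*(b^2 + 7*b + 12) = (b + 2)*(b + 4)*(b + 3)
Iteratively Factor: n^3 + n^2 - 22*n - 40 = (n - 5)*(n^2 + 6*n + 8) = (n - 5)*(n + 4)*(n + 2)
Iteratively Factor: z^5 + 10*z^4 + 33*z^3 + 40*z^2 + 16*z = (z)*(z^4 + 10*z^3 + 33*z^2 + 40*z + 16) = z*(z + 1)*(z^3 + 9*z^2 + 24*z + 16) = z*(z + 1)*(z + 4)*(z^2 + 5*z + 4) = z*(z + 1)*(z + 4)^2*(z + 1)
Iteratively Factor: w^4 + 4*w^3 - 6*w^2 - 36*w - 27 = (w - 3)*(w^3 + 7*w^2 + 15*w + 9) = (w - 3)*(w + 3)*(w^2 + 4*w + 3) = (w - 3)*(w + 1)*(w + 3)*(w + 3)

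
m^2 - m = m*(m - 1)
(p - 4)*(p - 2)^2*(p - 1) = p^4 - 9*p^3 + 28*p^2 - 36*p + 16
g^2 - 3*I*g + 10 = (g - 5*I)*(g + 2*I)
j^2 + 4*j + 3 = (j + 1)*(j + 3)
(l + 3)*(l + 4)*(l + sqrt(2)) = l^3 + sqrt(2)*l^2 + 7*l^2 + 7*sqrt(2)*l + 12*l + 12*sqrt(2)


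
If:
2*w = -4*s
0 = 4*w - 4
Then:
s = -1/2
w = 1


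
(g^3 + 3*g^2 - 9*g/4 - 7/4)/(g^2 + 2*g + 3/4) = (2*g^2 + 5*g - 7)/(2*g + 3)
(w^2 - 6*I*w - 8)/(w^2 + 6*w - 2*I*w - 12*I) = (w - 4*I)/(w + 6)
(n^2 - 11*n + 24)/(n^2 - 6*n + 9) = (n - 8)/(n - 3)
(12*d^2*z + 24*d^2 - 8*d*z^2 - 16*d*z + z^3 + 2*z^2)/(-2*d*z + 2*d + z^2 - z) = (-6*d*z - 12*d + z^2 + 2*z)/(z - 1)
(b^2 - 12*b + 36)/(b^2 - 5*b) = (b^2 - 12*b + 36)/(b*(b - 5))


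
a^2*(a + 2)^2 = a^4 + 4*a^3 + 4*a^2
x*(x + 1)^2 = x^3 + 2*x^2 + x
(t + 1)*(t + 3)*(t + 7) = t^3 + 11*t^2 + 31*t + 21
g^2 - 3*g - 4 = (g - 4)*(g + 1)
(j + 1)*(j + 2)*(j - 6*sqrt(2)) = j^3 - 6*sqrt(2)*j^2 + 3*j^2 - 18*sqrt(2)*j + 2*j - 12*sqrt(2)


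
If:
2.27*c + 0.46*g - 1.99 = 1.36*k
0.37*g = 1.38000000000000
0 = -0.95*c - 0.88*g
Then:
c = -3.45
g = 3.73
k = -5.97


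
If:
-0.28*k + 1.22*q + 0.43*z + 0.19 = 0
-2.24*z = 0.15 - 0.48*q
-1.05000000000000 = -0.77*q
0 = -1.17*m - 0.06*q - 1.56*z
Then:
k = 6.97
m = -0.37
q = 1.36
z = 0.23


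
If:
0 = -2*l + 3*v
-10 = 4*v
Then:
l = -15/4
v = -5/2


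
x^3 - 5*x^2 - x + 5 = (x - 5)*(x - 1)*(x + 1)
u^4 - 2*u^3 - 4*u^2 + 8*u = u*(u - 2)^2*(u + 2)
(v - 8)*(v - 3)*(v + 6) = v^3 - 5*v^2 - 42*v + 144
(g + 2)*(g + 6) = g^2 + 8*g + 12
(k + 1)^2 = k^2 + 2*k + 1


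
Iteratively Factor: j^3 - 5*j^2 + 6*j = (j - 2)*(j^2 - 3*j) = (j - 3)*(j - 2)*(j)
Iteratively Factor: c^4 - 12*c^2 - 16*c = (c + 2)*(c^3 - 2*c^2 - 8*c) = c*(c + 2)*(c^2 - 2*c - 8) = c*(c - 4)*(c + 2)*(c + 2)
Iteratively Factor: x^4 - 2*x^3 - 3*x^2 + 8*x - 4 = (x - 1)*(x^3 - x^2 - 4*x + 4) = (x - 1)*(x + 2)*(x^2 - 3*x + 2) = (x - 1)^2*(x + 2)*(x - 2)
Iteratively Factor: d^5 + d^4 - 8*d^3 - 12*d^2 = (d)*(d^4 + d^3 - 8*d^2 - 12*d) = d*(d - 3)*(d^3 + 4*d^2 + 4*d) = d*(d - 3)*(d + 2)*(d^2 + 2*d) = d*(d - 3)*(d + 2)^2*(d)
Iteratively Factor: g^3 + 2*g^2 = (g)*(g^2 + 2*g) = g^2*(g + 2)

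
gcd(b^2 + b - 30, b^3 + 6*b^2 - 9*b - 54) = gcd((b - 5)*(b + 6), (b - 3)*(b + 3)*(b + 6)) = b + 6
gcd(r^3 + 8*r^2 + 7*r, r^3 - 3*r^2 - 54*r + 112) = r + 7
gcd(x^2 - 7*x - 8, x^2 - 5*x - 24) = x - 8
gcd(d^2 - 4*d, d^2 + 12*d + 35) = 1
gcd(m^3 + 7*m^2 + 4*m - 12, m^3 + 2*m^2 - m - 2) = m^2 + m - 2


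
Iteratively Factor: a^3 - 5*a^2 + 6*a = (a - 2)*(a^2 - 3*a) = a*(a - 2)*(a - 3)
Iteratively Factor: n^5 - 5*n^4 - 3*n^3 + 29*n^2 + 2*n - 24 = (n - 3)*(n^4 - 2*n^3 - 9*n^2 + 2*n + 8) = (n - 3)*(n - 1)*(n^3 - n^2 - 10*n - 8) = (n - 4)*(n - 3)*(n - 1)*(n^2 + 3*n + 2) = (n - 4)*(n - 3)*(n - 1)*(n + 2)*(n + 1)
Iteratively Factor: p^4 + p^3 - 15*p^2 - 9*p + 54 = (p + 3)*(p^3 - 2*p^2 - 9*p + 18) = (p - 3)*(p + 3)*(p^2 + p - 6) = (p - 3)*(p + 3)^2*(p - 2)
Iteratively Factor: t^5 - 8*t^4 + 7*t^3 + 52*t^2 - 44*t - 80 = (t - 2)*(t^4 - 6*t^3 - 5*t^2 + 42*t + 40) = (t - 2)*(t + 1)*(t^3 - 7*t^2 + 2*t + 40) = (t - 5)*(t - 2)*(t + 1)*(t^2 - 2*t - 8) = (t - 5)*(t - 2)*(t + 1)*(t + 2)*(t - 4)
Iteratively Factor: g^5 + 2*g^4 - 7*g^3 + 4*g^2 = (g)*(g^4 + 2*g^3 - 7*g^2 + 4*g) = g*(g - 1)*(g^3 + 3*g^2 - 4*g) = g^2*(g - 1)*(g^2 + 3*g - 4) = g^2*(g - 1)^2*(g + 4)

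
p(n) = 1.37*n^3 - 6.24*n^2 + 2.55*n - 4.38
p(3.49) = -13.25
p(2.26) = -14.67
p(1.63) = -10.87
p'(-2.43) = 57.15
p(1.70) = -11.35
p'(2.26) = -4.66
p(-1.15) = -17.65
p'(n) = 4.11*n^2 - 12.48*n + 2.55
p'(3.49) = 9.06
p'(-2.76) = 68.30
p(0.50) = -4.49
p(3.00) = -15.90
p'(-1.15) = 22.34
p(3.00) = -15.90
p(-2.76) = -87.76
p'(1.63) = -6.87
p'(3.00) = 2.10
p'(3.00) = 2.10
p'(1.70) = -6.79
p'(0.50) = -2.66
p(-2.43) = -67.08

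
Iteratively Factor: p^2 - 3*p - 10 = (p - 5)*(p + 2)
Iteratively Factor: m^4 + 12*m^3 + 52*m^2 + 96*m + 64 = (m + 4)*(m^3 + 8*m^2 + 20*m + 16) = (m + 2)*(m + 4)*(m^2 + 6*m + 8) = (m + 2)^2*(m + 4)*(m + 4)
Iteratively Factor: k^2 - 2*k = (k)*(k - 2)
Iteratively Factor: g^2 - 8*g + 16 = (g - 4)*(g - 4)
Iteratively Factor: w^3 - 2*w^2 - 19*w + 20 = (w + 4)*(w^2 - 6*w + 5) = (w - 1)*(w + 4)*(w - 5)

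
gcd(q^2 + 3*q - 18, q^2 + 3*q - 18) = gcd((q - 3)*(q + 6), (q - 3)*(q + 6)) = q^2 + 3*q - 18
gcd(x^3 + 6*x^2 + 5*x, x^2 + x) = x^2 + x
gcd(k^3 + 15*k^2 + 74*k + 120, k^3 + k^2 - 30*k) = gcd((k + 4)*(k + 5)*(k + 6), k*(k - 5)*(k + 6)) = k + 6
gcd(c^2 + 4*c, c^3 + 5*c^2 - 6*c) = c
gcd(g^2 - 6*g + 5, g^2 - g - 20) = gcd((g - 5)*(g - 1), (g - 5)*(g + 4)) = g - 5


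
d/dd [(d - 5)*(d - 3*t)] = 2*d - 3*t - 5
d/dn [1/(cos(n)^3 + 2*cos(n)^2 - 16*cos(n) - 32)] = (3*cos(n)^2 + 4*cos(n) - 16)*sin(n)/(cos(n)^3 + 2*cos(n)^2 - 16*cos(n) - 32)^2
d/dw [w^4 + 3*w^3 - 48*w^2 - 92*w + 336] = 4*w^3 + 9*w^2 - 96*w - 92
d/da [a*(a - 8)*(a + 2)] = 3*a^2 - 12*a - 16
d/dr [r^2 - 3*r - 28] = 2*r - 3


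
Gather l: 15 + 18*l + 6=18*l + 21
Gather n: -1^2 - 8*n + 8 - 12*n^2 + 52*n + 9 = -12*n^2 + 44*n + 16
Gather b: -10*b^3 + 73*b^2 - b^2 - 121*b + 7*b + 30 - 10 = -10*b^3 + 72*b^2 - 114*b + 20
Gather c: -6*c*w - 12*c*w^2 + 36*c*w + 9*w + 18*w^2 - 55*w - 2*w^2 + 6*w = c*(-12*w^2 + 30*w) + 16*w^2 - 40*w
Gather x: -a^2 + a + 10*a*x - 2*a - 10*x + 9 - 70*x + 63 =-a^2 - a + x*(10*a - 80) + 72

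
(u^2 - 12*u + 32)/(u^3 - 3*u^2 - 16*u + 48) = (u - 8)/(u^2 + u - 12)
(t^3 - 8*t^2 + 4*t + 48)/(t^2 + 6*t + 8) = (t^2 - 10*t + 24)/(t + 4)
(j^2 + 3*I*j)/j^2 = (j + 3*I)/j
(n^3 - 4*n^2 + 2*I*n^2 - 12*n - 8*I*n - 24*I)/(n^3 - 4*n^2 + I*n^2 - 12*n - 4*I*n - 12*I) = (n + 2*I)/(n + I)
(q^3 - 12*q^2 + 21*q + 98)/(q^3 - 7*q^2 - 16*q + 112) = (q^2 - 5*q - 14)/(q^2 - 16)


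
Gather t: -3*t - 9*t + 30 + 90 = 120 - 12*t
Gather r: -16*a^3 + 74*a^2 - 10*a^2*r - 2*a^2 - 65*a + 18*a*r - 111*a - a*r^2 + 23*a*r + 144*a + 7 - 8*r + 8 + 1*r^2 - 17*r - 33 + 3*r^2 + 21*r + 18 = -16*a^3 + 72*a^2 - 32*a + r^2*(4 - a) + r*(-10*a^2 + 41*a - 4)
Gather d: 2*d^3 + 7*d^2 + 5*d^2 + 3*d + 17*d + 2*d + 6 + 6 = 2*d^3 + 12*d^2 + 22*d + 12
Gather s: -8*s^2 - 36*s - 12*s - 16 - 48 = -8*s^2 - 48*s - 64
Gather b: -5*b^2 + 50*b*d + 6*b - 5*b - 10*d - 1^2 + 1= -5*b^2 + b*(50*d + 1) - 10*d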